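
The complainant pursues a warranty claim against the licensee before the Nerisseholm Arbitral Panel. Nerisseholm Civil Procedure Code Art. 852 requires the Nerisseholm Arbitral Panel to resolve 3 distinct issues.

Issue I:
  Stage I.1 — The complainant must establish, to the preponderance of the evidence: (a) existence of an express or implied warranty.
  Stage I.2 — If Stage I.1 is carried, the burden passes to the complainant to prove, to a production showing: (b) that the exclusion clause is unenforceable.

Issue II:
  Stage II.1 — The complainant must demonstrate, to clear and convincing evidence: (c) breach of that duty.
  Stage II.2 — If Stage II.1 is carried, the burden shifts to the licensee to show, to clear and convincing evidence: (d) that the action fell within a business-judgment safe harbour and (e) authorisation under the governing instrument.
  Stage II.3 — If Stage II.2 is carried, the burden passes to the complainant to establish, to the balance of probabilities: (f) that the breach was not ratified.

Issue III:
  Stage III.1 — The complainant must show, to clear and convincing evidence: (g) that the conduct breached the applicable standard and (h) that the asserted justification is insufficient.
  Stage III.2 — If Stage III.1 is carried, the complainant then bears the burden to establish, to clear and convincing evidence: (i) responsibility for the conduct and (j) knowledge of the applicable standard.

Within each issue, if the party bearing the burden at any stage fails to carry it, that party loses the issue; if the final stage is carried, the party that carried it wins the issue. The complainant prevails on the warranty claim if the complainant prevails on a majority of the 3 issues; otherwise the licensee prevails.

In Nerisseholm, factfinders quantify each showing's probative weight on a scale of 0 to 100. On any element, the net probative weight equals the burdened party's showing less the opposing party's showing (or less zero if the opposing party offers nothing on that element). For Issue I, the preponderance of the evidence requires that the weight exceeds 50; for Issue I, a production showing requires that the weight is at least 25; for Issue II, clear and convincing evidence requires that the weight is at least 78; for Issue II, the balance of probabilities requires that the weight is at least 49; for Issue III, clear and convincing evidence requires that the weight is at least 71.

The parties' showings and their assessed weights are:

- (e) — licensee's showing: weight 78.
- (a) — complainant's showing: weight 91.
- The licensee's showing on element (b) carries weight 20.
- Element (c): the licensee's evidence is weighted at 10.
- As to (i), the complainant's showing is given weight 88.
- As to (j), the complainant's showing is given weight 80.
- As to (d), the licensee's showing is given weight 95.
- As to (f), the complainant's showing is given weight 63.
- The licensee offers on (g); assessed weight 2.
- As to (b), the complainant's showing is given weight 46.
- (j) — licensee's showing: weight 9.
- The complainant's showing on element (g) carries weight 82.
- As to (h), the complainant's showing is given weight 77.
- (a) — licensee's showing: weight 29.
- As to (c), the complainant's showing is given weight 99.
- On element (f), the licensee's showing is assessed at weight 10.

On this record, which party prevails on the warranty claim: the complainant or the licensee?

— Issue I —
At Stage I.1 the complainant must meet the preponderance of the evidence (weight exceeds 50): on (a) the weight is 91 less the opposing 29 gives net 62, > 50, so (a) meets the standard.
  Stage I.1 carried; the burden remains with the complainant.
At Stage I.2 the complainant must meet a production showing (weight is at least 25): on (b) the weight is 46 less the opposing 20 gives net 26, which does reach 25, so (b) meets the standard.
  Stage I.2 carried; the final stage is satisfied.
Every stage carried; the complainant prevails on this issue.
— Issue II —
Stage II.1 (complainant, clear and convincing evidence, weight is at least 78): (c) net 99−10=89 ≥ 78 — meets.
  The complainant carries Stage II.1; the licensee now bears the burden.
Stage II.2 (licensee, clear and convincing evidence, weight is at least 78): (d) 95 ≥ 78 — meets; (e) 78 ≥ 78 — meets.
  The licensee carries Stage II.2; the complainant now bears the burden.
Stage II.3 (complainant, the balance of probabilities, weight is at least 49): (f) net 63−10=53 ≥ 49 — meets.
  Stage II.3 carried; the final stage is satisfied.
With every stage satisfied, the complainant prevails on this issue.
— Issue III —
Stage III.1 — burden on complainant; standard: clear and convincing evidence (weight is at least 71).
    (g): 82 − 2 = 80 ≥ 71 [met]
    (h): 77 ≥ 71 [met]
  All elements met. The complainant retains the burden for Stage III.2.
Stage III.2 — burden on complainant; standard: clear and convincing evidence (weight is at least 71).
    (i): 88 ≥ 71 [met]
    (j): 80 − 9 = 71 ≥ 71 [met]
  Stage III.2 carried; the final stage is satisfied.
Every stage carried; the complainant prevails on this issue.
Per-issue: Issue I → complainant; Issue II → complainant; Issue III → complainant. The complainant must prevail on a majority of issues; overall, the complainant prevails.

complainant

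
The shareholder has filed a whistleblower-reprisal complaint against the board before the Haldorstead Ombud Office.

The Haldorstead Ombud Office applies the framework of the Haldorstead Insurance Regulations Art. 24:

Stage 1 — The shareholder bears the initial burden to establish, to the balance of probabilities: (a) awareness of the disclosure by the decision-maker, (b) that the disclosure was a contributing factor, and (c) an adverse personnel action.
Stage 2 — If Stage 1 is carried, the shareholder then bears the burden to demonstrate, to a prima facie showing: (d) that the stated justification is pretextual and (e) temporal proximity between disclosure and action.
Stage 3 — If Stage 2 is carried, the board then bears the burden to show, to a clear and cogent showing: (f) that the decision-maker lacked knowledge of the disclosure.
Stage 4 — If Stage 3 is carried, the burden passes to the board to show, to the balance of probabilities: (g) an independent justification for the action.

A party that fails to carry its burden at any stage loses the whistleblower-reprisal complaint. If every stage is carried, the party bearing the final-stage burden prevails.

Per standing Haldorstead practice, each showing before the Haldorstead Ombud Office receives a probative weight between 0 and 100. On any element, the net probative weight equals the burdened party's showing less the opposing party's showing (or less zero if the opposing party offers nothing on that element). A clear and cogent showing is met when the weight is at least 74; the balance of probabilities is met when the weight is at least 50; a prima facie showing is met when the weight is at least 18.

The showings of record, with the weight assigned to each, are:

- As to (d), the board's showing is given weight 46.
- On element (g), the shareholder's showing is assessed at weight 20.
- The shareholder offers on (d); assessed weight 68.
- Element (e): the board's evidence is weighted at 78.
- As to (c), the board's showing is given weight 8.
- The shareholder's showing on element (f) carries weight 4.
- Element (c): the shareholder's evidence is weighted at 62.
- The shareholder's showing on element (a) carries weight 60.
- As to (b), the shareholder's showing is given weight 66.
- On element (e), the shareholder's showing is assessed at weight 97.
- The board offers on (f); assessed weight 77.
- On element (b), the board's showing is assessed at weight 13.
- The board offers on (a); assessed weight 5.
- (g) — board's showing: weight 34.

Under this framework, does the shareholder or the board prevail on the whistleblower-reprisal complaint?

Stage 1 (shareholder, the balance of probabilities, weight is at least 50): (a) net 60−5=55 ≥ 50 — meets; (b) net 66−13=53 ≥ 50 — meets; (c) net 62−8=54 ≥ 50 — meets.
  Stage 1 is satisfied; the shareholder continues to bear the burden.
Stage 2 (shareholder, a prima facie showing, weight is at least 18): (d) net 68−46=22 ≥ 18 — meets; (e) net 97−78=19 ≥ 18 — meets.
  Stage 2 carried; the burden shifts to the board.
Stage 3 (board, a clear and cogent showing, weight is at least 74): (f) net 77−4=73 < 74 — fails.
  The board does not carry Stage 3.
So the shareholder prevails.

shareholder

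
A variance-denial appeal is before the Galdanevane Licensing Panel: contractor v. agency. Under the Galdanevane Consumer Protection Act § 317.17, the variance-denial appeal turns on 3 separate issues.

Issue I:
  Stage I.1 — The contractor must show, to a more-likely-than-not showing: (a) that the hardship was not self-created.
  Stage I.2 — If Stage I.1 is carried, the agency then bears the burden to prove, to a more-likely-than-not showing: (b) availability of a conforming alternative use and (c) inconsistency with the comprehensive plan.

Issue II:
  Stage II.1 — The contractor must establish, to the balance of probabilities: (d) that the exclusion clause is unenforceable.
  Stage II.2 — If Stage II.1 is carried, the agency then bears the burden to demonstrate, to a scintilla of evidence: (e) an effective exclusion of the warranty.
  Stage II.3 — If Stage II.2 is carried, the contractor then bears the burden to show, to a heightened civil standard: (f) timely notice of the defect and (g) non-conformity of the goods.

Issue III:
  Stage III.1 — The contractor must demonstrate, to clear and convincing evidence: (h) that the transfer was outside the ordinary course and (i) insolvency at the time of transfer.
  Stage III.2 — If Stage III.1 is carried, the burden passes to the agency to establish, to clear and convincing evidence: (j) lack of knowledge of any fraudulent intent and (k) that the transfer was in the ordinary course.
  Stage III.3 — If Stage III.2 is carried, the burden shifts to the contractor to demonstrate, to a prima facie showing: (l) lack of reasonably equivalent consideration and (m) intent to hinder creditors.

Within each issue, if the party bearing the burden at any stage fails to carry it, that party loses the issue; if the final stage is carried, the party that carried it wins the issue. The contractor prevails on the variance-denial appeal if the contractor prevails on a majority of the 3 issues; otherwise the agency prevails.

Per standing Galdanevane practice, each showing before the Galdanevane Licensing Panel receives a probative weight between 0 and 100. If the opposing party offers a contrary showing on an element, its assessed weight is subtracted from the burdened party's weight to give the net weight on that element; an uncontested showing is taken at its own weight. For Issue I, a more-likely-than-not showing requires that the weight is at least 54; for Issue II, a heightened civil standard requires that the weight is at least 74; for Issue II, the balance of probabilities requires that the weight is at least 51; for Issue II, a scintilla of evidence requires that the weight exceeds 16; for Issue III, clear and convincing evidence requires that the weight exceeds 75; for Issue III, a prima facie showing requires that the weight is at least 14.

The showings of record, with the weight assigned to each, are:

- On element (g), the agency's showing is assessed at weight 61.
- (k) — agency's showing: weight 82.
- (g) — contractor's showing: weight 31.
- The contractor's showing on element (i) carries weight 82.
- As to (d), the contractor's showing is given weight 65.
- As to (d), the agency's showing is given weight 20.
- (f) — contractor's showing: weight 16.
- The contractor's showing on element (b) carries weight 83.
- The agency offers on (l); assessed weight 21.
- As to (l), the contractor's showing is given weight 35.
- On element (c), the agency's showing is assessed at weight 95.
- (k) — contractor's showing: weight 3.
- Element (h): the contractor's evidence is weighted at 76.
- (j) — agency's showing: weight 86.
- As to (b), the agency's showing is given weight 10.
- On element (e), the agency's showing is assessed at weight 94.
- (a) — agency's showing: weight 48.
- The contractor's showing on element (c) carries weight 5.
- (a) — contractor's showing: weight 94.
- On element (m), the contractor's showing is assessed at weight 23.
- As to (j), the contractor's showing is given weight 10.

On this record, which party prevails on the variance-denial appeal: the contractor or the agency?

agency

— Issue I —
At Stage I.1 the contractor must meet a more-likely-than-not showing (weight is at least 54): on (a) the weight is 94 less the opposing 48 gives net 46, < 54, so (a) does not meet the standard.
  The contractor does not carry Stage I.1.
The analysis ends at Stage I.1; the agency prevails on this issue.
— Issue II —
Stage II.1 (contractor, the balance of probabilities, weight is at least 51): (d) net 65−20=45 < 51 — fails.
  The contractor does not carry Stage II.1.
The agency prevails on this issue.
— Issue III —
Stage III.1 (contractor, clear and convincing evidence, weight exceeds 75): (h) 76 > 75 — meets; (i) 82 > 75 — meets.
  All elements met. The burden passes to the agency.
Stage III.2 (agency, clear and convincing evidence, weight exceeds 75): (j) net 86−10=76 > 75 — meets; (k) net 82−3=79 > 75 — meets.
  The agency carries Stage III.2; the contractor now bears the burden.
Stage III.3 (contractor, a prima facie showing, weight is at least 14): (l) net 35−21=14 ≥ 14 — meets; (m) 23 ≥ 14 — meets.
  The contractor carries the last stage.
All stages carried — the contractor prevails on this issue.
Per-issue: Issue I → agency; Issue II → agency; Issue III → contractor. The contractor must prevail on a majority of issues; overall, the agency prevails.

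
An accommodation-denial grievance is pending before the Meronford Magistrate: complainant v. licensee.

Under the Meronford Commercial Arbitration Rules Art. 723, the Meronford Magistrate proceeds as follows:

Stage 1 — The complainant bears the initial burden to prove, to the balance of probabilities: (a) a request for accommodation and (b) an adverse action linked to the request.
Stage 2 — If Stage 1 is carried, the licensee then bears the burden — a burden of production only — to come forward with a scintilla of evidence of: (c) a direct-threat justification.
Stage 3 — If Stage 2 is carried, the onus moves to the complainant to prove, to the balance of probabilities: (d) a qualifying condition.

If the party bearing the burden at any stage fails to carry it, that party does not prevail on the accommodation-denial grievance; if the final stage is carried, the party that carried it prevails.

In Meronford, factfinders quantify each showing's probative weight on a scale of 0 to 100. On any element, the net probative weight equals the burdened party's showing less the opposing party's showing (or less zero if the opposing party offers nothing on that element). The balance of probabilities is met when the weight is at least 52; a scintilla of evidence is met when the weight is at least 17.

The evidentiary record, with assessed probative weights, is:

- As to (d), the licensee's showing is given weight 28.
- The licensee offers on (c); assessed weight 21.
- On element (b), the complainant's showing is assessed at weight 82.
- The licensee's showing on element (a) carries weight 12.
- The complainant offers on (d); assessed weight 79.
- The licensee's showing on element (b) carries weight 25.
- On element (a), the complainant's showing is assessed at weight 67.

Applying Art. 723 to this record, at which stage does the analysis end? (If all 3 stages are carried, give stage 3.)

stage 3

At Stage 1 the complainant must meet the balance of probabilities (weight is at least 52): on (a) the weight is 67 less the opposing 12 gives net 55, ≥ 52, so (a) meets the standard; on (b) the weight is 82 less the opposing 25 gives net 57, which does reach 52, so (b) meets the standard.
  Stage 1 carried; the burden shifts to the licensee.
At Stage 2 the licensee must meet a scintilla of evidence (weight is at least 17): on (c) the weight is 21, which does reach 17, so (c) meets the standard.
  Stage 2 is satisfied; the onus moves to the complainant.
At Stage 3 the complainant must meet the balance of probabilities (weight is at least 52): on (d) the weight is 79 less the opposing 28 gives net 51, which does not reach 52, so (d) does not meet the standard.
  The complainant does not carry Stage 3.
The licensee prevails.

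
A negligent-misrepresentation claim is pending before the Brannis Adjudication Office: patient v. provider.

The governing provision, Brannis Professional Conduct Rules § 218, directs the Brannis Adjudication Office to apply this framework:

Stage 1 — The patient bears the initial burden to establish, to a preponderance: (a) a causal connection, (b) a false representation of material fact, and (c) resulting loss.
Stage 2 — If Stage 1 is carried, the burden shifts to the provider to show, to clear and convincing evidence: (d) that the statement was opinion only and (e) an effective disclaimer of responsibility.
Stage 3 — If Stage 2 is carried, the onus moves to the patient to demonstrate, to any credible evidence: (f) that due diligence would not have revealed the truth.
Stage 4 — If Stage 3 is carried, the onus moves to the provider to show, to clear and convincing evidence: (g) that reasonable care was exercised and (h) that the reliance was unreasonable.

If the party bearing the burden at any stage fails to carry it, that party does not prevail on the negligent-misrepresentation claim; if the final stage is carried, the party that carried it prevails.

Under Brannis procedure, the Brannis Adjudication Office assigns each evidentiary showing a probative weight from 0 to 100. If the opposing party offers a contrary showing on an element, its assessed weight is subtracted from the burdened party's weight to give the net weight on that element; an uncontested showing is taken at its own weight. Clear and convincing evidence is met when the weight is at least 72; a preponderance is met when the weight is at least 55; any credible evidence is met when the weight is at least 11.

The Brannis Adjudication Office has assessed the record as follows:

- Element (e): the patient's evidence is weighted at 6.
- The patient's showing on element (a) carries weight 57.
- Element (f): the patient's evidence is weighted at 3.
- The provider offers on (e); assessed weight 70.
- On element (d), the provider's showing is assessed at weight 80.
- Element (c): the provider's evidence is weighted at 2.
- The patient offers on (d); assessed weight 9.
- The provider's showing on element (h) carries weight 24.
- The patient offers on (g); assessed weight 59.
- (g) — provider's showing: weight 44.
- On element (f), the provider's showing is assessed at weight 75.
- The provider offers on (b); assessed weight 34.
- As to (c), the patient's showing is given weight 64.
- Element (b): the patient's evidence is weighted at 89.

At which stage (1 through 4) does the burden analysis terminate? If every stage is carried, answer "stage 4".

stage 2

Stage 1 — burden on patient; standard: a preponderance (weight is at least 55).
    (a): 57 ≥ 55 [met]
    (b): 89 − 34 = 55 ≥ 55 [met]
    (c): 64 − 2 = 62 ≥ 55 [met]
  The patient carries Stage 1; the provider now bears the burden.
Stage 2 — burden on provider; standard: clear and convincing evidence (weight is at least 72).
    (d): 80 − 9 = 71 < 72 [not met]
    (e): 70 − 6 = 64 < 72 [not met]
  Stage 2 not carried; the provider fails its burden.
The patient prevails.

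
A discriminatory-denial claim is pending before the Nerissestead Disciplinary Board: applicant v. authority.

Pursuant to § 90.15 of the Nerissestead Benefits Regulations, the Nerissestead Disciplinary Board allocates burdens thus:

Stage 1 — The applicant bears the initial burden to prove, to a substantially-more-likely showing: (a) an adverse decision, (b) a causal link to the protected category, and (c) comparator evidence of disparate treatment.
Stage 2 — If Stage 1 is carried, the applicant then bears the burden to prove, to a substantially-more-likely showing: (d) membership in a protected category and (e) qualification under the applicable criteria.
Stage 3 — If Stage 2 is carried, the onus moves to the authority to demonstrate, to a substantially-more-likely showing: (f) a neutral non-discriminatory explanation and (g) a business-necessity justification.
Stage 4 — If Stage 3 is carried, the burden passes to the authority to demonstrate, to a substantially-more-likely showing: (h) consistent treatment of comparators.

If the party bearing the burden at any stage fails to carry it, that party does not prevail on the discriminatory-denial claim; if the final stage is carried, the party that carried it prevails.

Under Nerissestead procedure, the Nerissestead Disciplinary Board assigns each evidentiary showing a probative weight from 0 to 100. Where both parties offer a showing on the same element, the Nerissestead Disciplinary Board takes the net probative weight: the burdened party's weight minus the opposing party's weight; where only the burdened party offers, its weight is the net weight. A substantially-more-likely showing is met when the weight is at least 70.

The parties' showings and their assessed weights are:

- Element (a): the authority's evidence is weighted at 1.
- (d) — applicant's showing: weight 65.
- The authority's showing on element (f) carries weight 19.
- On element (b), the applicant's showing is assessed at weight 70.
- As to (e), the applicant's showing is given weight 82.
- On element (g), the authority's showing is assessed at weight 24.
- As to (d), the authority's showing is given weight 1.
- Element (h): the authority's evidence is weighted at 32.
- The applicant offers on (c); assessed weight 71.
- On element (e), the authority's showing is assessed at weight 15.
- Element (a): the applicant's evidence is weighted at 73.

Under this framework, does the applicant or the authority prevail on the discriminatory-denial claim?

At Stage 1 the applicant must meet a substantially-more-likely showing (weight is at least 70): on (a) the weight is 73 less the opposing 1 gives net 72, which does reach 70, so (a) meets the standard; on (b) the weight is 70, ≥ 70, so (b) meets the standard; on (c) the weight is 71, ≥ 70, so (c) meets the standard.
  Stage 1 carried; the burden remains with the applicant.
At Stage 2 the applicant must meet a substantially-more-likely showing (weight is at least 70): on (d) the weight is 65 less the opposing 1 gives net 64, < 70, so (d) does not meet the standard; on (e) the weight is 82 less the opposing 15 gives net 67, < 70, so (e) does not meet the standard.
  Stage 2 not carried; the applicant fails its burden.
The authority prevails.

authority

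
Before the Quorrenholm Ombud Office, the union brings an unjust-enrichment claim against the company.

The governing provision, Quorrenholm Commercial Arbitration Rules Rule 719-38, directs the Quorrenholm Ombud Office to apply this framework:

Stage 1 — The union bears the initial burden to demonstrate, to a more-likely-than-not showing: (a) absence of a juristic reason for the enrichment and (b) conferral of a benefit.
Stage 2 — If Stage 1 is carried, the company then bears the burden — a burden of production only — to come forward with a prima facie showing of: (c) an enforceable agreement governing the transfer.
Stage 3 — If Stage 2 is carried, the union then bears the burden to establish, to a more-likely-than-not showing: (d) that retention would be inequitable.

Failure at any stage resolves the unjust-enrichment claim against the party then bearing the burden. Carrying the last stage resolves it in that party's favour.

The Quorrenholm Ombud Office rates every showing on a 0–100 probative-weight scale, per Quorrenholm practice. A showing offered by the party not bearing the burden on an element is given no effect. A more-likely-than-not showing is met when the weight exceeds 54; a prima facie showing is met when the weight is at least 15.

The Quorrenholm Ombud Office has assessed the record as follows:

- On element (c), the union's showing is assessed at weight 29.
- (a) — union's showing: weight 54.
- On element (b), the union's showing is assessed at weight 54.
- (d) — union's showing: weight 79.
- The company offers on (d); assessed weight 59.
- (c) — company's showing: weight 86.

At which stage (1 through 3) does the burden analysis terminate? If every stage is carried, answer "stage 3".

Stage 1 (union, a more-likely-than-not showing, weight exceeds 54): (a) 54 ≤ 54 — fails; (b) 54 ≤ 54 — fails.
  Stage 1 not carried; the union fails its burden.
The analysis ends at Stage 1; the company prevails.

stage 1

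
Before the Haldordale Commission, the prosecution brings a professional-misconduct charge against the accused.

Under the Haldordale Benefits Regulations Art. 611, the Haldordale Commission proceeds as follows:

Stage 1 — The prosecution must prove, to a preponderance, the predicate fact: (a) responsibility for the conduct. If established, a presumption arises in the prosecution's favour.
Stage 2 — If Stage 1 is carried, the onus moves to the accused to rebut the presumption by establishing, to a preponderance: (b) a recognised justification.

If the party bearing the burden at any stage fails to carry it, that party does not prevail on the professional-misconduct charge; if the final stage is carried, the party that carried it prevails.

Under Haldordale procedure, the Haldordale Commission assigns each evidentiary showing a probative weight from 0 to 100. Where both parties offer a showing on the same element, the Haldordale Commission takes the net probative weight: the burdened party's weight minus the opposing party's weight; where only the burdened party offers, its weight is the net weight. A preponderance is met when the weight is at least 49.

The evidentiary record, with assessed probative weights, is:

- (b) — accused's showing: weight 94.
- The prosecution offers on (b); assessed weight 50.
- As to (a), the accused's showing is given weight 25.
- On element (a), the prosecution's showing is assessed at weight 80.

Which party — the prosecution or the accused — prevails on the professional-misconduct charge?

Stage 1 (prosecution, a preponderance, weight is at least 49): (a) net 80−25=55 ≥ 49 — meets.
  All elements met. The burden passes to the accused.
Stage 2 (accused, a preponderance, weight is at least 49): (b) net 94−50=44 < 49 — fails.
  Stage 2 not carried; the accused fails its burden.
So the prosecution prevails.

prosecution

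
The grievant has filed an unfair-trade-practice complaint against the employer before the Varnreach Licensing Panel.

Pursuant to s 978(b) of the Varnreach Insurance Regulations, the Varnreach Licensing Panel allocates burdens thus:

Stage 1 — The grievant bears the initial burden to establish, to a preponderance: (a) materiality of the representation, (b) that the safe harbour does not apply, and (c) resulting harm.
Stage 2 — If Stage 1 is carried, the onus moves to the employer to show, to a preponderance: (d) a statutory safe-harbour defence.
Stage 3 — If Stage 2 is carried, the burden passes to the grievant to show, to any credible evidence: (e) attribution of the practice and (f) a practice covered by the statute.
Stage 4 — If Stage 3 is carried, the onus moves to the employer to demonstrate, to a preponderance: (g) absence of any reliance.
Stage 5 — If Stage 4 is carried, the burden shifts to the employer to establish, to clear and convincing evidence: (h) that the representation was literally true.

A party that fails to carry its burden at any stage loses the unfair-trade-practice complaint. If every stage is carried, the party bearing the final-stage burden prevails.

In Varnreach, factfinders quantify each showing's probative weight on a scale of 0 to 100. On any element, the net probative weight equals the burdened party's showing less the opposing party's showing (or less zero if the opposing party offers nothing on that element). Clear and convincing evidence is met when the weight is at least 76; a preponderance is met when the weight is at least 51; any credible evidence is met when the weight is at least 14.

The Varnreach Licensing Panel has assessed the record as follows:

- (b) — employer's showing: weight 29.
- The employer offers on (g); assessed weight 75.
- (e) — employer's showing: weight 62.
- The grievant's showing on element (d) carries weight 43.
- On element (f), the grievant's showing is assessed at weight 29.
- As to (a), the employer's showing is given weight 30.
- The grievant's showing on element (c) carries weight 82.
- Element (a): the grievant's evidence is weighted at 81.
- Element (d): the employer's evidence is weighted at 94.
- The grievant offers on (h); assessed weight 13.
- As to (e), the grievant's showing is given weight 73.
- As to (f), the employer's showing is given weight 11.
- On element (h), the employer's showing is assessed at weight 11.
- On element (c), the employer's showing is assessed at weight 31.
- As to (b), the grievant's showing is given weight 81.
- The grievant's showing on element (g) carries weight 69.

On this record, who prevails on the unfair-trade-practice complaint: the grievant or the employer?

employer

At Stage 1 the grievant must meet a preponderance (weight is at least 51): on (a) the weight is 81 less the opposing 30 gives net 51, which does reach 51, so (a) meets the standard; on (b) the weight is 81 less the opposing 29 gives net 52, ≥ 51, so (b) meets the standard; on (c) the weight is 82 less the opposing 31 gives net 51, ≥ 51, so (c) meets the standard.
  Stage 1 carried; the burden shifts to the employer.
At Stage 2 the employer must meet a preponderance (weight is at least 51): on (d) the weight is 94 less the opposing 43 gives net 51, which does reach 51, so (d) meets the standard.
  The employer carries Stage 2; the grievant now bears the burden.
At Stage 3 the grievant must meet any credible evidence (weight is at least 14): on (e) the weight is 73 less the opposing 62 gives net 11, < 14, so (e) does not meet the standard; on (f) the weight is 29 less the opposing 11 gives net 18, ≥ 14, so (f) meets the standard.
  Stage 3 not carried; the grievant fails its burden.
The analysis ends at Stage 3; the employer prevails.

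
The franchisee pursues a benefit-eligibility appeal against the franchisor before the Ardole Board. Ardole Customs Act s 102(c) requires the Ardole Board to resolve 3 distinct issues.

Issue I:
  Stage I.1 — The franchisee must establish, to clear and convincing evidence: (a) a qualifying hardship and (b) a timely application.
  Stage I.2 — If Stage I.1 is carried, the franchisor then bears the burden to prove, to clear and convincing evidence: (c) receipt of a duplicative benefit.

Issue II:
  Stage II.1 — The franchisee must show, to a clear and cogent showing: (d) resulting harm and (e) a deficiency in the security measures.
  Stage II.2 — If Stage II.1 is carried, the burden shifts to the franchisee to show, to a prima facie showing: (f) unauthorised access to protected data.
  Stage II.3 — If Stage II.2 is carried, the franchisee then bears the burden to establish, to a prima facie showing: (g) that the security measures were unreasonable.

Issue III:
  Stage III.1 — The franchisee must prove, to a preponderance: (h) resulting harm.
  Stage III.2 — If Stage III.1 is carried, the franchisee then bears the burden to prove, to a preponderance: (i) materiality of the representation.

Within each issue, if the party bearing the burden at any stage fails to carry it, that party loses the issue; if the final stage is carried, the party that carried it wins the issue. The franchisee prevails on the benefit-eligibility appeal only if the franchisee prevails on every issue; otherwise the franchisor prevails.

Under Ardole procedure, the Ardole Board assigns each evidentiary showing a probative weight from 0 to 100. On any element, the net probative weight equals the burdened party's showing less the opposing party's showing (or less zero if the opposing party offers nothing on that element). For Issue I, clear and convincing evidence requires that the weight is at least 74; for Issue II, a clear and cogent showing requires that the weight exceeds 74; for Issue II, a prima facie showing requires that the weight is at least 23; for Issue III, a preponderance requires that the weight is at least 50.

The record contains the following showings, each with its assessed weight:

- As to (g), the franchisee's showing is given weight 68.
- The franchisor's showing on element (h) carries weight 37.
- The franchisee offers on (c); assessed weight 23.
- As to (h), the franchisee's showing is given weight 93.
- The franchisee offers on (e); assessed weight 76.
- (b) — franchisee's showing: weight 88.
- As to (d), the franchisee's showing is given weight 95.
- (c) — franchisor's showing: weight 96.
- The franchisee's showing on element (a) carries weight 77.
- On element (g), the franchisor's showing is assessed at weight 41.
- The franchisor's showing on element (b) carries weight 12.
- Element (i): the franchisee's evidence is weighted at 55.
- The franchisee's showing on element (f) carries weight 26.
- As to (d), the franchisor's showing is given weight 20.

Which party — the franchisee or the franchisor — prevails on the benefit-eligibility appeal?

franchisee

— Issue I —
Stage I.1 (franchisee, clear and convincing evidence, weight is at least 74): (a) 77 ≥ 74 — meets; (b) net 88−12=76 ≥ 74 — meets.
  All elements met. The burden passes to the franchisor.
Stage I.2 (franchisor, clear and convincing evidence, weight is at least 74): (c) net 96−23=73 < 74 — fails.
  Not every element is met, so the franchisor fails to carry Stage I.2.
The analysis ends at Stage I.2; the franchisee prevails on this issue.
— Issue II —
Stage II.1 — burden on franchisee; standard: a clear and cogent showing (weight exceeds 74).
    (d): 95 − 20 = 75 > 74 [met]
    (e): 76 > 74 [met]
  All elements met. The franchisee retains the burden for Stage II.2.
Stage II.2 — burden on franchisee; standard: a prima facie showing (weight is at least 23).
    (f): 26 ≥ 23 [met]
  Stage II.2 is satisfied; the franchisee continues to bear the burden.
Stage II.3 — burden on franchisee; standard: a prima facie showing (weight is at least 23).
    (g): 68 − 41 = 27 ≥ 23 [met]
  All elements met at the final stage.
With every stage satisfied, the franchisee prevails on this issue.
— Issue III —
Stage III.1 — burden on franchisee; standard: a preponderance (weight is at least 50).
    (h): 93 − 37 = 56 ≥ 50 [met]
  All elements met. The franchisee retains the burden for Stage III.2.
Stage III.2 — burden on franchisee; standard: a preponderance (weight is at least 50).
    (i): 55 ≥ 50 [met]
  All elements met at the final stage.
With every stage satisfied, the franchisee prevails on this issue.
Per-issue: Issue I → franchisee; Issue II → franchisee; Issue III → franchisee. The franchisee must prevail on every issue; overall, the franchisee prevails.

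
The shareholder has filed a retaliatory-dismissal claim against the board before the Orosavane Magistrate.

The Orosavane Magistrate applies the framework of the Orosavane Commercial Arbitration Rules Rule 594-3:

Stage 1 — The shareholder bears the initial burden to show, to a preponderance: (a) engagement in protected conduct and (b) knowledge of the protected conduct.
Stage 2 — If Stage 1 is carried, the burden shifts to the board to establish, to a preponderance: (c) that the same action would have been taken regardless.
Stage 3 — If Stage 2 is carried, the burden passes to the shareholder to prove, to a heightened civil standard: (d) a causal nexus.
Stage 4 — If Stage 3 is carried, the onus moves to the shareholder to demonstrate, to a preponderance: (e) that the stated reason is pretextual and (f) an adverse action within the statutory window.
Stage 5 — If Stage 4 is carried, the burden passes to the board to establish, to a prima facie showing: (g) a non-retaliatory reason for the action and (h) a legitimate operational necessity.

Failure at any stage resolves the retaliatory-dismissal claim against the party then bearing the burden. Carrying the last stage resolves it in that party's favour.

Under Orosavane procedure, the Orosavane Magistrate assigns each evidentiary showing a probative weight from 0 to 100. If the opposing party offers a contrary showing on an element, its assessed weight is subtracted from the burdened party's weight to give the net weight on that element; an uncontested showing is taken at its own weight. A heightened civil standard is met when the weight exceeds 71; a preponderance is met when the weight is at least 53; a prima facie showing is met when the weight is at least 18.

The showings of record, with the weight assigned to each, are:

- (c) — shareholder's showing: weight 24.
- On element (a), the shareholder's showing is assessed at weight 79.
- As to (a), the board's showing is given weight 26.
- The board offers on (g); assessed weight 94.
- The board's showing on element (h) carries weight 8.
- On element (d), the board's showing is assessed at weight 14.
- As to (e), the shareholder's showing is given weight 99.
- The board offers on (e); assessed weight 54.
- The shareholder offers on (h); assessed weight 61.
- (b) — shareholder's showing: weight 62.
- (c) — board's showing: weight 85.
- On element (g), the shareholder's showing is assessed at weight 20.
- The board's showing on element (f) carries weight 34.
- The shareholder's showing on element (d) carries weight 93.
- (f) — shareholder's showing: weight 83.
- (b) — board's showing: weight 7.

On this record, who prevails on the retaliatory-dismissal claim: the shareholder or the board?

At Stage 1 the shareholder must meet a preponderance (weight is at least 53): on (a) the weight is 79 less the opposing 26 gives net 53, which does reach 53, so (a) meets the standard; on (b) the weight is 62 less the opposing 7 gives net 55, ≥ 53, so (b) meets the standard.
  The shareholder carries Stage 1; the board now bears the burden.
At Stage 2 the board must meet a preponderance (weight is at least 53): on (c) the weight is 85 less the opposing 24 gives net 61, which does reach 53, so (c) meets the standard.
  Stage 2 carried; the burden shifts to the shareholder.
At Stage 3 the shareholder must meet a heightened civil standard (weight exceeds 71): on (d) the weight is 93 less the opposing 14 gives net 79, > 71, so (d) meets the standard.
  All elements met. The shareholder retains the burden for Stage 4.
At Stage 4 the shareholder must meet a preponderance (weight is at least 53): on (e) the weight is 99 less the opposing 54 gives net 45, which does not reach 53, so (e) does not meet the standard; on (f) the weight is 83 less the opposing 34 gives net 49, < 53, so (f) does not meet the standard.
  The shareholder does not carry Stage 4.
The board prevails.

board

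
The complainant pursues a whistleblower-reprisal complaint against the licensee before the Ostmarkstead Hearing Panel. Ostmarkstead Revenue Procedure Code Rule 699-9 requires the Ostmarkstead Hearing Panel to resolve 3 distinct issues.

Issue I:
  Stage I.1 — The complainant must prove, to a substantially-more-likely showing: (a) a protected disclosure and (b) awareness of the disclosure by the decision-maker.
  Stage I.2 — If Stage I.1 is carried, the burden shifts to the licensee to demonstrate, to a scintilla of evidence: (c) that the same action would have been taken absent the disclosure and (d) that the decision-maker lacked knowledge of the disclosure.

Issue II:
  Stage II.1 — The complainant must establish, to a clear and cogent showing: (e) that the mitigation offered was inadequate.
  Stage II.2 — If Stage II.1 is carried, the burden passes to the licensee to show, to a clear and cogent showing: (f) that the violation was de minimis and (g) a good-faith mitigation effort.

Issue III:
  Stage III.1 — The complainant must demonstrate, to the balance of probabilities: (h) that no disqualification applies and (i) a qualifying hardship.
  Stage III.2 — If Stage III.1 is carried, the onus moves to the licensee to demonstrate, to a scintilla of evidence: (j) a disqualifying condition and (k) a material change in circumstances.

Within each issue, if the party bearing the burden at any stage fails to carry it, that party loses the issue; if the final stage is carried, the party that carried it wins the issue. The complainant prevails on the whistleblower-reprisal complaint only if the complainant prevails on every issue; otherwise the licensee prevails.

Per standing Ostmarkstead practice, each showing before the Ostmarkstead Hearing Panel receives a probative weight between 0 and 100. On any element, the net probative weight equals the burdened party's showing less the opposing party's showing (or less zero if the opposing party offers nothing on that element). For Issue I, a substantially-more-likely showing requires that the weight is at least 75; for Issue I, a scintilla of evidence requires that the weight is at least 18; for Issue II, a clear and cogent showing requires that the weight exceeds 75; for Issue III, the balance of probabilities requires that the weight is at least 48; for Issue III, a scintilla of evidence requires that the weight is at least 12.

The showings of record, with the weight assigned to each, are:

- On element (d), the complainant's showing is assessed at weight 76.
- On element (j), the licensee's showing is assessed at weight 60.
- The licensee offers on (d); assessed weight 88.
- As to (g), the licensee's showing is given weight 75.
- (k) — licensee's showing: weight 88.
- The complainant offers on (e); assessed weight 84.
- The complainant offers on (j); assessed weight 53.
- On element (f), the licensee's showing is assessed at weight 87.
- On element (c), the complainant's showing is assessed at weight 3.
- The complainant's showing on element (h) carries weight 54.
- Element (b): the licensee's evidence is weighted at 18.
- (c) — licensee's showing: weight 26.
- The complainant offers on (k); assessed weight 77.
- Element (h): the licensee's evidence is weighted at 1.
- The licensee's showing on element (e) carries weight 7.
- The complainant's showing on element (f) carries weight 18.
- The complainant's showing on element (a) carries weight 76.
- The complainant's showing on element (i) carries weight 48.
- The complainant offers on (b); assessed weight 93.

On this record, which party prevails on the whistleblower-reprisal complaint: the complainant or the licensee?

complainant

— Issue I —
Stage I.1 (complainant, a substantially-more-likely showing, weight is at least 75): (a) 76 ≥ 75 — meets; (b) net 93−18=75 ≥ 75 — meets.
  All elements met. The burden passes to the licensee.
Stage I.2 (licensee, a scintilla of evidence, weight is at least 18): (c) net 26−3=23 ≥ 18 — meets; (d) net 88−76=12 < 18 — fails.
  The licensee does not carry Stage I.2.
The complainant prevails on this issue.
— Issue II —
Stage II.1 — burden on complainant; standard: a clear and cogent showing (weight exceeds 75).
    (e): 84 − 7 = 77 > 75 [met]
  The complainant carries Stage II.1; the licensee now bears the burden.
Stage II.2 — burden on licensee; standard: a clear and cogent showing (weight exceeds 75).
    (f): 87 − 18 = 69 ≤ 75 [not met]
    (g): 75 ≤ 75 [not met]
  The licensee does not carry Stage II.2.
The complainant prevails on this issue.
— Issue III —
At Stage III.1 the complainant must meet the balance of probabilities (weight is at least 48): on (h) the weight is 54 less the opposing 1 gives net 53, ≥ 48, so (h) meets the standard; on (i) the weight is 48, ≥ 48, so (i) meets the standard.
  Stage III.1 is satisfied; the onus moves to the licensee.
At Stage III.2 the licensee must meet a scintilla of evidence (weight is at least 12): on (j) the weight is 60 less the opposing 53 gives net 7, which does not reach 12, so (j) does not meet the standard; on (k) the weight is 88 less the opposing 77 gives net 11, which does not reach 12, so (k) does not meet the standard.
  Not every element is met, so the licensee fails to carry Stage III.2.
So the complainant prevails on this issue.
Per-issue: Issue I → complainant; Issue II → complainant; Issue III → complainant. The complainant must prevail on every issue; overall, the complainant prevails.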